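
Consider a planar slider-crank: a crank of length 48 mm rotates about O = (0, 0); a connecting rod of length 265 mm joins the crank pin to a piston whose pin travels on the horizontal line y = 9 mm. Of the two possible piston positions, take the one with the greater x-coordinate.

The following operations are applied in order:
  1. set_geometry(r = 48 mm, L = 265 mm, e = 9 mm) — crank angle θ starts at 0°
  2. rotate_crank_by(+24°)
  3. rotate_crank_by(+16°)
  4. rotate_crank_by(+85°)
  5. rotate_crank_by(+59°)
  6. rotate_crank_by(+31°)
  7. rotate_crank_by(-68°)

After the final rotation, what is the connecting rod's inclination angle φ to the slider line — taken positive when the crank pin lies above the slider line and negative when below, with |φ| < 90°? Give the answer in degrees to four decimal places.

set_geometry: r = 48 mm, L = 265 mm, e = 9 mm; θ ← 0°
rotate_crank_by(+24°): θ ← 0° +24° = 24°
rotate_crank_by(+16°): θ ← 24° +16° = 40°
rotate_crank_by(+85°): θ ← 40° +85° = 125°
rotate_crank_by(+59°): θ ← 125° +59° = 184°
rotate_crank_by(+31°): θ ← 184° +31° = 215°
rotate_crank_by(-68°): θ ← 215° -68° = 147°
crank pin P = (r cos θ, r sin θ) = (-40.256187, 26.142674)
h = r sin θ − e = 26.142674 − 9 = 17.142674
sin φ = h / L = 17.142674 / 265 = 0.06468933
φ = arcsin(0.06468933) = 3.709016°

3.7090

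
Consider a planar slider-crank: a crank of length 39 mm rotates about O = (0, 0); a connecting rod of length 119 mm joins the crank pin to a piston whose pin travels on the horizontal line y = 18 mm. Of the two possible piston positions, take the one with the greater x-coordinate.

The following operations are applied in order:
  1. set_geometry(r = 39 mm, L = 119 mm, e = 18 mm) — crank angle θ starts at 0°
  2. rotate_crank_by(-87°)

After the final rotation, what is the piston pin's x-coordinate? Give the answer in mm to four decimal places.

set_geometry: r = 39 mm, L = 119 mm, e = 18 mm; θ ← 0°
rotate_crank_by(-87°): θ ← 0° -87° = -87°
crank pin P = (r cos θ, r sin θ) = (2.041102, -38.946552)
h = r sin θ − e = -38.946552 − 18 = -56.946552
x = r cos θ + √(L² − h²) = 2.041102 + √(14161.0 − 3242.9098) = 2.041102 + 104.489666 = 106.530768

106.5308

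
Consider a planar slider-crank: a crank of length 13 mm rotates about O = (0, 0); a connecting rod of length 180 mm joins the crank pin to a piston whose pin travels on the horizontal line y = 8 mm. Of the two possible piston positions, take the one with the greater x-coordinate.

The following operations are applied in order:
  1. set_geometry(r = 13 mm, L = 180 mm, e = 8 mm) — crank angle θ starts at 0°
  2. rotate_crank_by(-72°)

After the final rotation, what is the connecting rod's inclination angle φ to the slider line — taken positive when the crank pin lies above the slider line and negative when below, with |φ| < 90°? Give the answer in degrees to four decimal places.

-6.4959

set_geometry: r = 13 mm, L = 180 mm, e = 8 mm; θ ← 0°
rotate_crank_by(-72°): θ ← 0° -72° = -72°
crank pin P = (r cos θ, r sin θ) = (4.017221, -12.363735)
h = r sin θ − e = -12.363735 − 8 = -20.363735
sin φ = h / L = -20.363735 / 180 = -0.11313186
φ = arcsin(-0.11313186) = -6.495885°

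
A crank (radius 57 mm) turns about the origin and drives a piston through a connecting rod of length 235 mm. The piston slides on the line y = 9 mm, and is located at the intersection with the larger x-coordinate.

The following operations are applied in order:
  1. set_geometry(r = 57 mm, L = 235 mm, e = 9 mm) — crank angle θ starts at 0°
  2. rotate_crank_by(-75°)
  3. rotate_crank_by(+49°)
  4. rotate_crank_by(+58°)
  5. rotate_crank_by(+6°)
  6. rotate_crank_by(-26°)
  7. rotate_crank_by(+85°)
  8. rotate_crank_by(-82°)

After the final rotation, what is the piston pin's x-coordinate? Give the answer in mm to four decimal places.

set_geometry: r = 57 mm, L = 235 mm, e = 9 mm; θ ← 0°
rotate_crank_by(-75°): θ ← 0° -75° = -75°
rotate_crank_by(+49°): θ ← -75° +49° = -26°
rotate_crank_by(+58°): θ ← -26° +58° = 32°
rotate_crank_by(+6°): θ ← 32° +6° = 38°
rotate_crank_by(-26°): θ ← 38° -26° = 12°
rotate_crank_by(+85°): θ ← 12° +85° = 97°
rotate_crank_by(-82°): θ ← 97° -82° = 15°
crank pin P = (r cos θ, r sin θ) = (55.057772, 14.752686)
h = r sin θ − e = 14.752686 − 9 = 5.752686
x = r cos θ + √(L² − h²) = 55.057772 + √(55225.0 − 33.0934) = 55.057772 + 234.929578 = 289.987350

289.9874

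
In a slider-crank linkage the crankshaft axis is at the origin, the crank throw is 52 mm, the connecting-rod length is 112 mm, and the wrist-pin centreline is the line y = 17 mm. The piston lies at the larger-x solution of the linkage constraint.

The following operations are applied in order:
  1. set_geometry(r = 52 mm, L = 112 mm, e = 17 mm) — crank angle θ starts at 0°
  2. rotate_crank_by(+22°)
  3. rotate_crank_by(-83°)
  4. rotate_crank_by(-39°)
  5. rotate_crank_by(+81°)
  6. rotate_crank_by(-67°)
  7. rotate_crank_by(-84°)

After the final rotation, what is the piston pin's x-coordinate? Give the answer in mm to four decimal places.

57.7233

set_geometry: r = 52 mm, L = 112 mm, e = 17 mm; θ ← 0°
rotate_crank_by(+22°): θ ← 0° +22° = 22°
rotate_crank_by(-83°): θ ← 22° -83° = -61°
rotate_crank_by(-39°): θ ← -61° -39° = -100°
rotate_crank_by(+81°): θ ← -100° +81° = -19°
rotate_crank_by(-67°): θ ← -19° -67° = -86°
rotate_crank_by(-84°): θ ← -86° -84° = -170°
crank pin P = (r cos θ, r sin θ) = (-51.210003, -9.029705)
h = r sin θ − e = -9.029705 − 17 = -26.029705
x = r cos θ + √(L² − h²) = -51.210003 + √(12544.0 − 677.5456) = -51.210003 + 108.933257 = 57.723254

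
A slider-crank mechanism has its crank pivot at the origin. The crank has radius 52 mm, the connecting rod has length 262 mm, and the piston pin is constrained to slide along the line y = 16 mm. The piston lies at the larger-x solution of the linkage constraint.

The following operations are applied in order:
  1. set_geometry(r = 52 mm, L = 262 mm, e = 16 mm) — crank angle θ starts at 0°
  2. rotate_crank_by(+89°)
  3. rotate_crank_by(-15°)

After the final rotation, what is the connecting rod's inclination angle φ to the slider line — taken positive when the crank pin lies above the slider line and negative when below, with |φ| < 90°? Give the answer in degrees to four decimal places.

set_geometry: r = 52 mm, L = 262 mm, e = 16 mm; θ ← 0°
rotate_crank_by(+89°): θ ← 0° +89° = 89°
rotate_crank_by(-15°): θ ← 89° -15° = 74°
crank pin P = (r cos θ, r sin θ) = (14.333143, 49.985608)
h = r sin θ − e = 49.985608 − 16 = 33.985608
sin φ = h / L = 33.985608 / 262 = 0.12971606
φ = arcsin(0.12971606) = 7.453185°

7.4532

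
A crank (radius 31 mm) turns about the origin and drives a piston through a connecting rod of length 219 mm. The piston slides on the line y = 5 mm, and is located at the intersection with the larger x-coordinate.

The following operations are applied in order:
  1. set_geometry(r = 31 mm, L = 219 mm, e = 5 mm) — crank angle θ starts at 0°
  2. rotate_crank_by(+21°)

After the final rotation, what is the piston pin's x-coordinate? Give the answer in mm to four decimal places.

set_geometry: r = 31 mm, L = 219 mm, e = 5 mm; θ ← 0°
rotate_crank_by(+21°): θ ← 0° +21° = 21°
crank pin P = (r cos θ, r sin θ) = (28.940993, 11.109406)
h = r sin θ − e = 11.109406 − 5 = 6.109406
x = r cos θ + √(L² − h²) = 28.940993 + √(47961.0 − 37.3248) = 28.940993 + 218.914767 = 247.855760

247.8558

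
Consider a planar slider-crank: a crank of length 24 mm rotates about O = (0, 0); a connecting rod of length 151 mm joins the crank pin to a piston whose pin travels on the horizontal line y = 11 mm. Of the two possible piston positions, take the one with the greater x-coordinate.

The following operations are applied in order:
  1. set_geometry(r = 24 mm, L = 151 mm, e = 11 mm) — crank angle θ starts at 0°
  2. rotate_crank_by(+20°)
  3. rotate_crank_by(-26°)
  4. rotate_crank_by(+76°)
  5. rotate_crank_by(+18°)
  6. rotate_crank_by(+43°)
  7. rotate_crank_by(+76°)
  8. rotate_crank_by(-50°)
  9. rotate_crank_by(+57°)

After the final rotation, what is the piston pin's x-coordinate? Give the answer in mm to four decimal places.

129.1153

set_geometry: r = 24 mm, L = 151 mm, e = 11 mm; θ ← 0°
rotate_crank_by(+20°): θ ← 0° +20° = 20°
rotate_crank_by(-26°): θ ← 20° -26° = -6°
rotate_crank_by(+76°): θ ← -6° +76° = 70°
rotate_crank_by(+18°): θ ← 70° +18° = 88°
rotate_crank_by(+43°): θ ← 88° +43° = 131°
rotate_crank_by(+76°): θ ← 131° +76° = 207°
rotate_crank_by(-50°): θ ← 207° -50° = 157°
rotate_crank_by(+57°): θ ← 157° +57° = 214°
crank pin P = (r cos θ, r sin θ) = (-19.896902, -13.420630)
h = r sin θ − e = -13.420630 − 11 = -24.420630
x = r cos θ + √(L² − h²) = -19.896902 + √(22801.0 − 596.3672) = -19.896902 + 149.012190 = 129.115289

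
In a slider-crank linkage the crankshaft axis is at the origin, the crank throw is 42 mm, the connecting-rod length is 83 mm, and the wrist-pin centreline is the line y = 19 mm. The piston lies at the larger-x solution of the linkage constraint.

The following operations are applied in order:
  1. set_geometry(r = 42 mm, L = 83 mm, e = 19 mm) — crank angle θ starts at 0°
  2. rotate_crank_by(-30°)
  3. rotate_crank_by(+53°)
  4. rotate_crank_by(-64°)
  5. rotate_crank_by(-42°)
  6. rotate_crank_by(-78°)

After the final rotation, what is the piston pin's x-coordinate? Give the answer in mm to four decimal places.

set_geometry: r = 42 mm, L = 83 mm, e = 19 mm; θ ← 0°
rotate_crank_by(-30°): θ ← 0° -30° = -30°
rotate_crank_by(+53°): θ ← -30° +53° = 23°
rotate_crank_by(-64°): θ ← 23° -64° = -41°
rotate_crank_by(-42°): θ ← -41° -42° = -83°
rotate_crank_by(-78°): θ ← -83° -78° = -161°
crank pin P = (r cos θ, r sin θ) = (-39.711780, -13.673862)
h = r sin θ − e = -13.673862 − 19 = -32.673862
x = r cos θ + √(L² − h²) = -39.711780 + √(6889.0 − 1067.5813) = -39.711780 + 76.298222 = 36.586442

36.5864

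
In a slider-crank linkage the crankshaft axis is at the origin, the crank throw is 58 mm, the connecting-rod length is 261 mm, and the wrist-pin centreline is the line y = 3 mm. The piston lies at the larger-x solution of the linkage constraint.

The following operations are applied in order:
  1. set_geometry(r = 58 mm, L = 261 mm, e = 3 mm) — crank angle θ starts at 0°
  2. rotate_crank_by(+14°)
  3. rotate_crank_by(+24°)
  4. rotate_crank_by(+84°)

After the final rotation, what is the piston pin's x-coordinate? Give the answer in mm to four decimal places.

226.1456

set_geometry: r = 58 mm, L = 261 mm, e = 3 mm; θ ← 0°
rotate_crank_by(+14°): θ ← 0° +14° = 14°
rotate_crank_by(+24°): θ ← 14° +24° = 38°
rotate_crank_by(+84°): θ ← 38° +84° = 122°
crank pin P = (r cos θ, r sin θ) = (-30.735317, 49.186790)
h = r sin θ − e = 49.186790 − 3 = 46.186790
x = r cos θ + √(L² − h²) = -30.735317 + √(68121.0 − 2133.2195) = -30.735317 + 256.880868 = 226.145551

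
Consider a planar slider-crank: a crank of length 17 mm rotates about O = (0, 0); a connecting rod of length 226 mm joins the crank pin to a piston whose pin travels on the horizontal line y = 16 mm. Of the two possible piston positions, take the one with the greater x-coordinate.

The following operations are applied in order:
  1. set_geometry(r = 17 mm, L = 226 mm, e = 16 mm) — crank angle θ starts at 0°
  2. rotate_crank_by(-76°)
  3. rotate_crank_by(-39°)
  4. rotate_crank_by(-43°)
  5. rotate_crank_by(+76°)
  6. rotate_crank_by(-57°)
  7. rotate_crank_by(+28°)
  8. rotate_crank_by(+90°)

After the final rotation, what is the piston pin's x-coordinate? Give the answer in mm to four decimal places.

240.7885

set_geometry: r = 17 mm, L = 226 mm, e = 16 mm; θ ← 0°
rotate_crank_by(-76°): θ ← 0° -76° = -76°
rotate_crank_by(-39°): θ ← -76° -39° = -115°
rotate_crank_by(-43°): θ ← -115° -43° = -158°
rotate_crank_by(+76°): θ ← -158° +76° = -82°
rotate_crank_by(-57°): θ ← -82° -57° = -139°
rotate_crank_by(+28°): θ ← -139° +28° = -111°
rotate_crank_by(+90°): θ ← -111° +90° = -21°
crank pin P = (r cos θ, r sin θ) = (15.870867, -6.092255)
h = r sin θ − e = -6.092255 − 16 = -22.092255
x = r cos θ + √(L² − h²) = 15.870867 + √(51076.0 − 488.0677) = 15.870867 + 224.917612 = 240.788479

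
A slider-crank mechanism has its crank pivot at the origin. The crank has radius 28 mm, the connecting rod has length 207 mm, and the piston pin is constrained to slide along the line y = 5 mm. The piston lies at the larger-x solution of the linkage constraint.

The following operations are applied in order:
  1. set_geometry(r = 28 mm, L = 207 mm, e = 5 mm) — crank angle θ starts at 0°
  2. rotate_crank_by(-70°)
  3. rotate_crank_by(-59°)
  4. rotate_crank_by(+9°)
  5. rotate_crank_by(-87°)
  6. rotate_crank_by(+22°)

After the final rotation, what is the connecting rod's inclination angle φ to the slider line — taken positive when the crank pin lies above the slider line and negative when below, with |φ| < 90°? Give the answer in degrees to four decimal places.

-0.7085

set_geometry: r = 28 mm, L = 207 mm, e = 5 mm; θ ← 0°
rotate_crank_by(-70°): θ ← 0° -70° = -70°
rotate_crank_by(-59°): θ ← -70° -59° = -129°
rotate_crank_by(+9°): θ ← -129° +9° = -120°
rotate_crank_by(-87°): θ ← -120° -87° = -207°
rotate_crank_by(+22°): θ ← -207° +22° = -185°
crank pin P = (r cos θ, r sin θ) = (-27.893452, 2.440361)
h = r sin θ − e = 2.440361 − 5 = -2.559639
sin φ = h / L = -2.559639 / 207 = -0.01236541
φ = arcsin(-0.01236541) = -0.708504°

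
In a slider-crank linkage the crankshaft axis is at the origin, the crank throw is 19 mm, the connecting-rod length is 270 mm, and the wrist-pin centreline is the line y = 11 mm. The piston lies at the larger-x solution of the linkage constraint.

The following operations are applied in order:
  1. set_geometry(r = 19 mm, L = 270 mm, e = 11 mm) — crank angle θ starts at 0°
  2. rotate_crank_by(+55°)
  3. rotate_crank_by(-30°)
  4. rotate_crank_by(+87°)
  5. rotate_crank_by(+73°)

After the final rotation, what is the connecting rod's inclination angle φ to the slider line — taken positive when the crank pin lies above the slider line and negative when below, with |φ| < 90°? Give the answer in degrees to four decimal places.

-2.6867

set_geometry: r = 19 mm, L = 270 mm, e = 11 mm; θ ← 0°
rotate_crank_by(+55°): θ ← 0° +55° = 55°
rotate_crank_by(-30°): θ ← 55° -30° = 25°
rotate_crank_by(+87°): θ ← 25° +87° = 112°
rotate_crank_by(+73°): θ ← 112° +73° = 185°
crank pin P = (r cos θ, r sin θ) = (-18.927699, -1.655959)
h = r sin θ − e = -1.655959 − 11 = -12.655959
sin φ = h / L = -12.655959 / 270 = -0.04687392
φ = arcsin(-0.04687392) = -2.686662°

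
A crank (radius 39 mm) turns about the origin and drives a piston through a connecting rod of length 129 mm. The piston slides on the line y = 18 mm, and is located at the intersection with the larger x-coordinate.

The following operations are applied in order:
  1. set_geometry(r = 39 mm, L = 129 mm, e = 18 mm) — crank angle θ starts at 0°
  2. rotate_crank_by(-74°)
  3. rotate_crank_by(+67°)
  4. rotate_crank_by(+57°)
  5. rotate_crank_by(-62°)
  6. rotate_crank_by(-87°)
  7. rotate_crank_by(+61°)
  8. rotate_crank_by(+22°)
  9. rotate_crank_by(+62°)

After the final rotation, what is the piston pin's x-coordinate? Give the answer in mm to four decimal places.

155.6993

set_geometry: r = 39 mm, L = 129 mm, e = 18 mm; θ ← 0°
rotate_crank_by(-74°): θ ← 0° -74° = -74°
rotate_crank_by(+67°): θ ← -74° +67° = -7°
rotate_crank_by(+57°): θ ← -7° +57° = 50°
rotate_crank_by(-62°): θ ← 50° -62° = -12°
rotate_crank_by(-87°): θ ← -12° -87° = -99°
rotate_crank_by(+61°): θ ← -99° +61° = -38°
rotate_crank_by(+22°): θ ← -38° +22° = -16°
rotate_crank_by(+62°): θ ← -16° +62° = 46°
crank pin P = (r cos θ, r sin θ) = (27.091676, 28.054252)
h = r sin θ − e = 28.054252 − 18 = 10.054252
x = r cos θ + √(L² − h²) = 27.091676 + √(16641.0 − 101.0880) = 27.091676 + 128.607589 = 155.699266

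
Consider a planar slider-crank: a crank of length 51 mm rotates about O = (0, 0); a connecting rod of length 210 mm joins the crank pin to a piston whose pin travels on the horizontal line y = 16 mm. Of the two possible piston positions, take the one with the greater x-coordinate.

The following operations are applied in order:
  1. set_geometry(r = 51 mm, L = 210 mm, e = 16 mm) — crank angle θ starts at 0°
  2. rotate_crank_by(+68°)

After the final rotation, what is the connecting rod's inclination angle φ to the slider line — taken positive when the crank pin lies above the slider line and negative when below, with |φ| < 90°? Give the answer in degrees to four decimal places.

set_geometry: r = 51 mm, L = 210 mm, e = 16 mm; θ ← 0°
rotate_crank_by(+68°): θ ← 0° +68° = 68°
crank pin P = (r cos θ, r sin θ) = (19.104936, 47.286377)
h = r sin θ − e = 47.286377 − 16 = 31.286377
sin φ = h / L = 31.286377 / 210 = 0.14898275
φ = arcsin(0.14898275) = 8.567980°

8.5680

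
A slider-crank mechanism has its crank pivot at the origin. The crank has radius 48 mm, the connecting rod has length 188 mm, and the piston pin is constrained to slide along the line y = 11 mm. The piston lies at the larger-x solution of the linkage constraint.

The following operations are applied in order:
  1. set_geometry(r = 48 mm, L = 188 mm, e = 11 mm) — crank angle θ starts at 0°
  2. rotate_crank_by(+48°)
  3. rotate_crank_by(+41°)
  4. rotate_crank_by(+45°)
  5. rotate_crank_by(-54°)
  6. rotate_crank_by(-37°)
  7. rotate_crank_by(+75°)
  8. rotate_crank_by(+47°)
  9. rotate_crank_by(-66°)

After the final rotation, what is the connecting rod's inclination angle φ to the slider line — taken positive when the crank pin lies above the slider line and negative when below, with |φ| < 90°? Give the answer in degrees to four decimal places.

set_geometry: r = 48 mm, L = 188 mm, e = 11 mm; θ ← 0°
rotate_crank_by(+48°): θ ← 0° +48° = 48°
rotate_crank_by(+41°): θ ← 48° +41° = 89°
rotate_crank_by(+45°): θ ← 89° +45° = 134°
rotate_crank_by(-54°): θ ← 134° -54° = 80°
rotate_crank_by(-37°): θ ← 80° -37° = 43°
rotate_crank_by(+75°): θ ← 43° +75° = 118°
rotate_crank_by(+47°): θ ← 118° +47° = 165°
rotate_crank_by(-66°): θ ← 165° -66° = 99°
crank pin P = (r cos θ, r sin θ) = (-7.508854, 47.409040)
h = r sin θ − e = 47.409040 − 11 = 36.409040
sin φ = h / L = 36.409040 / 188 = 0.19366511
φ = arcsin(0.19366511) = 11.166753°

11.1668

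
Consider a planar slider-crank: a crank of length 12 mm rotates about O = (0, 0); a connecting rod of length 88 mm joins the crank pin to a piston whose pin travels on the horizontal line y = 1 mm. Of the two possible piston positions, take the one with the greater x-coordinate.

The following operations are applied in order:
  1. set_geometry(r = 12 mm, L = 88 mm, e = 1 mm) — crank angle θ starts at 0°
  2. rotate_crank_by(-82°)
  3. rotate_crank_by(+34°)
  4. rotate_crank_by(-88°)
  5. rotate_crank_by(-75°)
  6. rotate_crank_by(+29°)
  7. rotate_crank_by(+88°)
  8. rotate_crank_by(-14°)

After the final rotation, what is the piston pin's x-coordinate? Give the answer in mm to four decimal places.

83.4120

set_geometry: r = 12 mm, L = 88 mm, e = 1 mm; θ ← 0°
rotate_crank_by(-82°): θ ← 0° -82° = -82°
rotate_crank_by(+34°): θ ← -82° +34° = -48°
rotate_crank_by(-88°): θ ← -48° -88° = -136°
rotate_crank_by(-75°): θ ← -136° -75° = -211°
rotate_crank_by(+29°): θ ← -211° +29° = -182°
rotate_crank_by(+88°): θ ← -182° +88° = -94°
rotate_crank_by(-14°): θ ← -94° -14° = -108°
crank pin P = (r cos θ, r sin θ) = (-3.708204, -11.412678)
h = r sin θ − e = -11.412678 − 1 = -12.412678
x = r cos θ + √(L² − h²) = -3.708204 + √(7744.0 − 154.0746) = -3.708204 + 87.120178 = 83.411974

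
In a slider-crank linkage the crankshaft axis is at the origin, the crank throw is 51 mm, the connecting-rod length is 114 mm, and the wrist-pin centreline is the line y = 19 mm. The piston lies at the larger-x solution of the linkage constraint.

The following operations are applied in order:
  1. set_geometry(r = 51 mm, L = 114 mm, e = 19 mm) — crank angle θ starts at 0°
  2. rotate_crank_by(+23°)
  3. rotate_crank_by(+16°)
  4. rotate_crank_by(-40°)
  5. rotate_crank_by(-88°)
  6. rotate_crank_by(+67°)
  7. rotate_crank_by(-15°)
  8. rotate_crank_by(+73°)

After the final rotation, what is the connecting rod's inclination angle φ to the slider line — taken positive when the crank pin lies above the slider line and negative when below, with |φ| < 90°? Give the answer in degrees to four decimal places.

5.5256

set_geometry: r = 51 mm, L = 114 mm, e = 19 mm; θ ← 0°
rotate_crank_by(+23°): θ ← 0° +23° = 23°
rotate_crank_by(+16°): θ ← 23° +16° = 39°
rotate_crank_by(-40°): θ ← 39° -40° = -1°
rotate_crank_by(-88°): θ ← -1° -88° = -89°
rotate_crank_by(+67°): θ ← -89° +67° = -22°
rotate_crank_by(-15°): θ ← -22° -15° = -37°
rotate_crank_by(+73°): θ ← -37° +73° = 36°
crank pin P = (r cos θ, r sin θ) = (41.259867, 29.977048)
h = r sin θ − e = 29.977048 − 19 = 10.977048
sin φ = h / L = 10.977048 / 114 = 0.09628989
φ = arcsin(0.09628989) = 5.525566°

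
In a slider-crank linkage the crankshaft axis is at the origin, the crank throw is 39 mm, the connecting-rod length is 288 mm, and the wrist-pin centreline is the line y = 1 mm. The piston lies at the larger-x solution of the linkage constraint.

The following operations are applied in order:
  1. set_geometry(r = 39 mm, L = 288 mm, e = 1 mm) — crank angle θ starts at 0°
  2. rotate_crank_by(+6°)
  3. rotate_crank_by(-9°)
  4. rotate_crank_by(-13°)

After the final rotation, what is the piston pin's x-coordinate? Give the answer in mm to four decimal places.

set_geometry: r = 39 mm, L = 288 mm, e = 1 mm; θ ← 0°
rotate_crank_by(+6°): θ ← 0° +6° = 6°
rotate_crank_by(-9°): θ ← 6° -9° = -3°
rotate_crank_by(-13°): θ ← -3° -13° = -16°
crank pin P = (r cos θ, r sin θ) = (37.489206, -10.749857)
h = r sin θ − e = -10.749857 − 1 = -11.749857
x = r cos θ + √(L² − h²) = 37.489206 + √(82944.0 − 138.0591) = 37.489206 + 287.760214 = 325.249420

325.2494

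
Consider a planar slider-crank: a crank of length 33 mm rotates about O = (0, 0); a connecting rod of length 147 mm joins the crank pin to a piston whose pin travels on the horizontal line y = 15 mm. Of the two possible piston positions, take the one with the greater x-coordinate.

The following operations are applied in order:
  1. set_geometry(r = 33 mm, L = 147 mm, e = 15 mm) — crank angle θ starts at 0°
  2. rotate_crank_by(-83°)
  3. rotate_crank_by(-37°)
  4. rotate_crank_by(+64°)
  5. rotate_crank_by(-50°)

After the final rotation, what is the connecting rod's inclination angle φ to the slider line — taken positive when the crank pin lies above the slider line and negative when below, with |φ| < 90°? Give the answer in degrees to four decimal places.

set_geometry: r = 33 mm, L = 147 mm, e = 15 mm; θ ← 0°
rotate_crank_by(-83°): θ ← 0° -83° = -83°
rotate_crank_by(-37°): θ ← -83° -37° = -120°
rotate_crank_by(+64°): θ ← -120° +64° = -56°
rotate_crank_by(-50°): θ ← -56° -50° = -106°
crank pin P = (r cos θ, r sin θ) = (-9.096033, -31.721636)
h = r sin θ − e = -31.721636 − 15 = -46.721636
sin φ = h / L = -46.721636 / 147 = -0.31783426
φ = arcsin(-0.31783426) = -18.532000°

-18.5320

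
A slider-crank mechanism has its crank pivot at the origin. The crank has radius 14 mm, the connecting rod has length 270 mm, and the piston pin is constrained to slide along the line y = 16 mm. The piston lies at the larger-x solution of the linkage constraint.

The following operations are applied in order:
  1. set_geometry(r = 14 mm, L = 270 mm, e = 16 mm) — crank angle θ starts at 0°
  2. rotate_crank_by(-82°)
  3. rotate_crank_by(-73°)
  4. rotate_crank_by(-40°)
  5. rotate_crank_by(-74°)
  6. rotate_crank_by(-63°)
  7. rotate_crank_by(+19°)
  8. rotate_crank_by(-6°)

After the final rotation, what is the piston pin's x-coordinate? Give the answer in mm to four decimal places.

set_geometry: r = 14 mm, L = 270 mm, e = 16 mm; θ ← 0°
rotate_crank_by(-82°): θ ← 0° -82° = -82°
rotate_crank_by(-73°): θ ← -82° -73° = -155°
rotate_crank_by(-40°): θ ← -155° -40° = -195°
rotate_crank_by(-74°): θ ← -195° -74° = -269°
rotate_crank_by(-63°): θ ← -269° -63° = -332°
rotate_crank_by(+19°): θ ← -332° +19° = -313°
rotate_crank_by(-6°): θ ← -313° -6° = -319°
crank pin P = (r cos θ, r sin θ) = (10.565934, 9.184826)
h = r sin θ − e = 9.184826 − 16 = -6.815174
x = r cos θ + √(L² − h²) = 10.565934 + √(72900.0 − 46.4466) = 10.565934 + 269.913974 = 280.479908

280.4799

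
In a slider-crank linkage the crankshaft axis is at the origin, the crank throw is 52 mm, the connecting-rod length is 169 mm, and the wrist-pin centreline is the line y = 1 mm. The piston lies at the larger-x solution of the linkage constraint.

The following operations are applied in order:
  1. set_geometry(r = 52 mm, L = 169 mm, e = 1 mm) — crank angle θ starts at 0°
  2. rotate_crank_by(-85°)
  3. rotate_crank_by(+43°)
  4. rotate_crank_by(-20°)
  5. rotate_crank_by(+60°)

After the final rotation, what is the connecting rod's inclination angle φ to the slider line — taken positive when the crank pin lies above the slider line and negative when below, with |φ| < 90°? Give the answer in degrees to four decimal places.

-0.9543

set_geometry: r = 52 mm, L = 169 mm, e = 1 mm; θ ← 0°
rotate_crank_by(-85°): θ ← 0° -85° = -85°
rotate_crank_by(+43°): θ ← -85° +43° = -42°
rotate_crank_by(-20°): θ ← -42° -20° = -62°
rotate_crank_by(+60°): θ ← -62° +60° = -2°
crank pin P = (r cos θ, r sin θ) = (51.968323, -1.814774)
h = r sin θ − e = -1.814774 − 1 = -2.814774
sin φ = h / L = -2.814774 / 169 = -0.01665547
φ = arcsin(-0.01665547) = -0.954332°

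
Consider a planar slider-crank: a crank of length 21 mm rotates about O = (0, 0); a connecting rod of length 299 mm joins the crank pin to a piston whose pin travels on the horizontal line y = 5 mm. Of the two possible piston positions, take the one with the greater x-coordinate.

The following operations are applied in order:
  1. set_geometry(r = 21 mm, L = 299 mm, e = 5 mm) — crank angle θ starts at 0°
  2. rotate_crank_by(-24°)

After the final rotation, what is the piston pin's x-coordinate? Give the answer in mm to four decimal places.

set_geometry: r = 21 mm, L = 299 mm, e = 5 mm; θ ← 0°
rotate_crank_by(-24°): θ ← 0° -24° = -24°
crank pin P = (r cos θ, r sin θ) = (19.184455, -8.541470)
h = r sin θ − e = -8.541470 − 5 = -13.541470
x = r cos θ + √(L² − h²) = 19.184455 + √(89401.0 − 183.3714) = 19.184455 + 298.693201 = 317.877656

317.8777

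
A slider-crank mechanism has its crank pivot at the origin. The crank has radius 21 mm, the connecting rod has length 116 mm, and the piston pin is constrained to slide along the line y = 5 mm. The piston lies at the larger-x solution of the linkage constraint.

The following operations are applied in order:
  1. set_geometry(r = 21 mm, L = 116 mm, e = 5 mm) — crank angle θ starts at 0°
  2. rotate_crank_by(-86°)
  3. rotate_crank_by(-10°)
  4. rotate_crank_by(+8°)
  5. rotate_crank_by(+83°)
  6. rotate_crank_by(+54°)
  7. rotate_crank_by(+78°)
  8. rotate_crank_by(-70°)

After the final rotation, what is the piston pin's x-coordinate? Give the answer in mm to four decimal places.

126.7498

set_geometry: r = 21 mm, L = 116 mm, e = 5 mm; θ ← 0°
rotate_crank_by(-86°): θ ← 0° -86° = -86°
rotate_crank_by(-10°): θ ← -86° -10° = -96°
rotate_crank_by(+8°): θ ← -96° +8° = -88°
rotate_crank_by(+83°): θ ← -88° +83° = -5°
rotate_crank_by(+54°): θ ← -5° +54° = 49°
rotate_crank_by(+78°): θ ← 49° +78° = 127°
rotate_crank_by(-70°): θ ← 127° -70° = 57°
crank pin P = (r cos θ, r sin θ) = (11.437420, 17.612082)
h = r sin θ − e = 17.612082 − 5 = 12.612082
x = r cos θ + √(L² − h²) = 11.437420 + √(13456.0 − 159.0646) = 11.437420 + 115.312338 = 126.749758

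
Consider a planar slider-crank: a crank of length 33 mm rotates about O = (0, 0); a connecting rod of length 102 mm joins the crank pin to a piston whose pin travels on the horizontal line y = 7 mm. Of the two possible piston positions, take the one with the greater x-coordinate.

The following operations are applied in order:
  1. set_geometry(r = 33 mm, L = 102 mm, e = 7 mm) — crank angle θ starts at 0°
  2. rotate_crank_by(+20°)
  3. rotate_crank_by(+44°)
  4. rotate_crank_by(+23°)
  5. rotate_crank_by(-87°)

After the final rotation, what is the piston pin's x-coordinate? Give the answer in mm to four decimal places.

134.7595

set_geometry: r = 33 mm, L = 102 mm, e = 7 mm; θ ← 0°
rotate_crank_by(+20°): θ ← 0° +20° = 20°
rotate_crank_by(+44°): θ ← 20° +44° = 64°
rotate_crank_by(+23°): θ ← 64° +23° = 87°
rotate_crank_by(-87°): θ ← 87° -87° = 0°
crank pin P = (r cos θ, r sin θ) = (33.000000, 0.000000)
h = r sin θ − e = 0.000000 − 7 = -7.000000
x = r cos θ + √(L² − h²) = 33.000000 + √(10404.0 − 49.0000) = 33.000000 + 101.759520 = 134.759520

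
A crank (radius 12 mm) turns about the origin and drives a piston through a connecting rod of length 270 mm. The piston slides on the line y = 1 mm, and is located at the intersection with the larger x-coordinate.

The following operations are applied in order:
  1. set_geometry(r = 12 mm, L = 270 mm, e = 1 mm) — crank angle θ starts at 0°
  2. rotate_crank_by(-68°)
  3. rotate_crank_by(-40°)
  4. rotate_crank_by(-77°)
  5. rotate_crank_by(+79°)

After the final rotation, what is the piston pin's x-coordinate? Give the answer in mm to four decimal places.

set_geometry: r = 12 mm, L = 270 mm, e = 1 mm; θ ← 0°
rotate_crank_by(-68°): θ ← 0° -68° = -68°
rotate_crank_by(-40°): θ ← -68° -40° = -108°
rotate_crank_by(-77°): θ ← -108° -77° = -185°
rotate_crank_by(+79°): θ ← -185° +79° = -106°
crank pin P = (r cos θ, r sin θ) = (-3.307648, -11.535140)
h = r sin θ − e = -11.535140 − 1 = -12.535140
x = r cos θ + √(L² − h²) = -3.307648 + √(72900.0 − 157.1297) = -3.307648 + 269.708862 = 266.401214

266.4012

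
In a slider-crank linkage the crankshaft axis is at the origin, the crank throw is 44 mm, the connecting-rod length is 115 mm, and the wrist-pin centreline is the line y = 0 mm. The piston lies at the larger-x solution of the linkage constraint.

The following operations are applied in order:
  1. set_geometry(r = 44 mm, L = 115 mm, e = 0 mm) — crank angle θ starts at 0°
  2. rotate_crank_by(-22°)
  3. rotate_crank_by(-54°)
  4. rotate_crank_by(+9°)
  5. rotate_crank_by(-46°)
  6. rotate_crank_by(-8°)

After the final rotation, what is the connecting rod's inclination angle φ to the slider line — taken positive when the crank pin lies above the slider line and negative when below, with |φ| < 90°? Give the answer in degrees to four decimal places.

set_geometry: r = 44 mm, L = 115 mm, e = 0 mm; θ ← 0°
rotate_crank_by(-22°): θ ← 0° -22° = -22°
rotate_crank_by(-54°): θ ← -22° -54° = -76°
rotate_crank_by(+9°): θ ← -76° +9° = -67°
rotate_crank_by(-46°): θ ← -67° -46° = -113°
rotate_crank_by(-8°): θ ← -113° -8° = -121°
crank pin P = (r cos θ, r sin θ) = (-22.661675, -37.715361)
h = r sin θ − e = -37.715361 − 0 = -37.715361
sin φ = h / L = -37.715361 / 115 = -0.32795966
φ = arcsin(-0.32795966) = -19.144982°

-19.1450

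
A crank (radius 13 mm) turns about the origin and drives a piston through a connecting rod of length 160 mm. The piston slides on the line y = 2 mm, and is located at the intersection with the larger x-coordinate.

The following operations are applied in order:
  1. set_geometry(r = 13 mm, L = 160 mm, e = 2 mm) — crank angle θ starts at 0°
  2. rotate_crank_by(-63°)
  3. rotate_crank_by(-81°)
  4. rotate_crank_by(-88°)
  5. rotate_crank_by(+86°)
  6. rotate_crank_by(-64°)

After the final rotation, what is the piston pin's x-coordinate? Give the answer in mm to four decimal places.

148.6784

set_geometry: r = 13 mm, L = 160 mm, e = 2 mm; θ ← 0°
rotate_crank_by(-63°): θ ← 0° -63° = -63°
rotate_crank_by(-81°): θ ← -63° -81° = -144°
rotate_crank_by(-88°): θ ← -144° -88° = -232°
rotate_crank_by(+86°): θ ← -232° +86° = -146°
rotate_crank_by(-64°): θ ← -146° -64° = -210°
crank pin P = (r cos θ, r sin θ) = (-11.258330, 6.500000)
h = r sin θ − e = 6.500000 − 2 = 4.500000
x = r cos θ + √(L² − h²) = -11.258330 + √(25600.0 − 20.2500) = -11.258330 + 159.936706 = 148.678376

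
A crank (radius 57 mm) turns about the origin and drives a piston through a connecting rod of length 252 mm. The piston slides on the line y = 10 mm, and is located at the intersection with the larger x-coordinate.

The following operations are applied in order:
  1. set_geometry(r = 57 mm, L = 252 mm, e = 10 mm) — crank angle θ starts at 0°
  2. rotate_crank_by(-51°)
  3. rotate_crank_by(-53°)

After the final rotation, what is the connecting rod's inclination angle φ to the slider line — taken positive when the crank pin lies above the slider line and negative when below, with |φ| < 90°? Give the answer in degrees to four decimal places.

-15.0199

set_geometry: r = 57 mm, L = 252 mm, e = 10 mm; θ ← 0°
rotate_crank_by(-51°): θ ← 0° -51° = -51°
rotate_crank_by(-53°): θ ← -51° -53° = -104°
crank pin P = (r cos θ, r sin θ) = (-13.789548, -55.306856)
h = r sin θ − e = -55.306856 − 10 = -65.306856
sin φ = h / L = -65.306856 / 252 = -0.25915419
φ = arcsin(-0.25915419) = -15.019881°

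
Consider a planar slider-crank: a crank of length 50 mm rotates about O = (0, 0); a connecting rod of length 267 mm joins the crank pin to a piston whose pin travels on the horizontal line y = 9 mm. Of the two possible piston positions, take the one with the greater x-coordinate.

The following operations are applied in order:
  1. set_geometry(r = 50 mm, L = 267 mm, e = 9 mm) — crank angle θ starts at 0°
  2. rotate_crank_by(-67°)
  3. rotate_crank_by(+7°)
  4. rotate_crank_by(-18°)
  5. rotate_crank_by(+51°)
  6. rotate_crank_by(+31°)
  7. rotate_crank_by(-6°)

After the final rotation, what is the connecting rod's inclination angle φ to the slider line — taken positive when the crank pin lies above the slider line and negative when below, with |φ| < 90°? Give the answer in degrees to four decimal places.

set_geometry: r = 50 mm, L = 267 mm, e = 9 mm; θ ← 0°
rotate_crank_by(-67°): θ ← 0° -67° = -67°
rotate_crank_by(+7°): θ ← -67° +7° = -60°
rotate_crank_by(-18°): θ ← -60° -18° = -78°
rotate_crank_by(+51°): θ ← -78° +51° = -27°
rotate_crank_by(+31°): θ ← -27° +31° = 4°
rotate_crank_by(-6°): θ ← 4° -6° = -2°
crank pin P = (r cos θ, r sin θ) = (49.969541, -1.744975)
h = r sin θ − e = -1.744975 − 9 = -10.744975
sin φ = h / L = -10.744975 / 267 = -0.04024335
φ = arcsin(-0.04024335) = -2.306397°

-2.3064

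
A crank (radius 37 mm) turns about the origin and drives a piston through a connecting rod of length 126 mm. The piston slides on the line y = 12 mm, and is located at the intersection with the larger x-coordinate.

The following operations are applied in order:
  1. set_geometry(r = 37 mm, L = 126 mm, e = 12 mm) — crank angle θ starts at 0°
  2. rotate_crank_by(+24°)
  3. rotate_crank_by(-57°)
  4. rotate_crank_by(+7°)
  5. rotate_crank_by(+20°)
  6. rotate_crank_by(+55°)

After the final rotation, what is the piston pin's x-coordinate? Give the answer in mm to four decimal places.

149.2639

set_geometry: r = 37 mm, L = 126 mm, e = 12 mm; θ ← 0°
rotate_crank_by(+24°): θ ← 0° +24° = 24°
rotate_crank_by(-57°): θ ← 24° -57° = -33°
rotate_crank_by(+7°): θ ← -33° +7° = -26°
rotate_crank_by(+20°): θ ← -26° +20° = -6°
rotate_crank_by(+55°): θ ← -6° +55° = 49°
crank pin P = (r cos θ, r sin θ) = (24.274184, 27.924254)
h = r sin θ − e = 27.924254 − 12 = 15.924254
x = r cos θ + √(L² − h²) = 24.274184 + √(15876.0 − 253.5819) = 24.274184 + 124.989672 = 149.263856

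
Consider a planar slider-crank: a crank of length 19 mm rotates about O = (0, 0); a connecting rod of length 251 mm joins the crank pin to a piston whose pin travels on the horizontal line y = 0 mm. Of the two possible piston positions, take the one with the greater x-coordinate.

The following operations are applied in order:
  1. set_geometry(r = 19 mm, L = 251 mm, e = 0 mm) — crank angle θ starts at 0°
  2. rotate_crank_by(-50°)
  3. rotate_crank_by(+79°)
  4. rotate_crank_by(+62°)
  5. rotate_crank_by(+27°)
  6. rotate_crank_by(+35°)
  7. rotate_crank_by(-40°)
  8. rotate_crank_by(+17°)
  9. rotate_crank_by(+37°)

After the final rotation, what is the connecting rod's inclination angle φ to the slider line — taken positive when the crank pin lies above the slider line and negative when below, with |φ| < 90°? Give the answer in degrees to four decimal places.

0.9757

set_geometry: r = 19 mm, L = 251 mm, e = 0 mm; θ ← 0°
rotate_crank_by(-50°): θ ← 0° -50° = -50°
rotate_crank_by(+79°): θ ← -50° +79° = 29°
rotate_crank_by(+62°): θ ← 29° +62° = 91°
rotate_crank_by(+27°): θ ← 91° +27° = 118°
rotate_crank_by(+35°): θ ← 118° +35° = 153°
rotate_crank_by(-40°): θ ← 153° -40° = 113°
rotate_crank_by(+17°): θ ← 113° +17° = 130°
rotate_crank_by(+37°): θ ← 130° +37° = 167°
crank pin P = (r cos θ, r sin θ) = (-18.513031, 4.274070)
h = r sin θ − e = 4.274070 − 0 = 4.274070
sin φ = h / L = 4.274070 / 251 = 0.01702817
φ = arcsin(0.01702817) = 0.975689°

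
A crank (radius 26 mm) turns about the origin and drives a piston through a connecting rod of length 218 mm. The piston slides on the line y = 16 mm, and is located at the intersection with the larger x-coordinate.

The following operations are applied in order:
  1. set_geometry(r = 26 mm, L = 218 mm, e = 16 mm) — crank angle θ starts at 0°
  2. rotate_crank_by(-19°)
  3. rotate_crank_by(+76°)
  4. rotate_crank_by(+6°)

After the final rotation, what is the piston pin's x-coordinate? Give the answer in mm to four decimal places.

229.6859

set_geometry: r = 26 mm, L = 218 mm, e = 16 mm; θ ← 0°
rotate_crank_by(-19°): θ ← 0° -19° = -19°
rotate_crank_by(+76°): θ ← -19° +76° = 57°
rotate_crank_by(+6°): θ ← 57° +6° = 63°
crank pin P = (r cos θ, r sin θ) = (11.803753, 23.166170)
h = r sin θ − e = 23.166170 − 16 = 7.166170
x = r cos θ + √(L² − h²) = 11.803753 + √(47524.0 − 51.3540) = 11.803753 + 217.882184 = 229.685937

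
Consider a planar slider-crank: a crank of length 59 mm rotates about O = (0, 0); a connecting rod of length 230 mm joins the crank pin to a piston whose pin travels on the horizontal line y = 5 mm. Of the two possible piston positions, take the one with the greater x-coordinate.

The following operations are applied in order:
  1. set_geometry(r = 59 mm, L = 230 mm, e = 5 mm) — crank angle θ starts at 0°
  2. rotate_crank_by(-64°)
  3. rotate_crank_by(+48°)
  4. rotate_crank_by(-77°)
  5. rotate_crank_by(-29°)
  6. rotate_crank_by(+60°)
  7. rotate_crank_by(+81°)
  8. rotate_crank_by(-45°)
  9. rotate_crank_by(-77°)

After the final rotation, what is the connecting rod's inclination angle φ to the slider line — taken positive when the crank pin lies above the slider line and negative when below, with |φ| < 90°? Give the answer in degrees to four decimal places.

set_geometry: r = 59 mm, L = 230 mm, e = 5 mm; θ ← 0°
rotate_crank_by(-64°): θ ← 0° -64° = -64°
rotate_crank_by(+48°): θ ← -64° +48° = -16°
rotate_crank_by(-77°): θ ← -16° -77° = -93°
rotate_crank_by(-29°): θ ← -93° -29° = -122°
rotate_crank_by(+60°): θ ← -122° +60° = -62°
rotate_crank_by(+81°): θ ← -62° +81° = 19°
rotate_crank_by(-45°): θ ← 19° -45° = -26°
rotate_crank_by(-77°): θ ← -26° -77° = -103°
crank pin P = (r cos θ, r sin θ) = (-13.272112, -57.487834)
h = r sin θ − e = -57.487834 − 5 = -62.487834
sin φ = h / L = -62.487834 / 230 = -0.27168623
φ = arcsin(-0.27168623) = -15.764632°

-15.7646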